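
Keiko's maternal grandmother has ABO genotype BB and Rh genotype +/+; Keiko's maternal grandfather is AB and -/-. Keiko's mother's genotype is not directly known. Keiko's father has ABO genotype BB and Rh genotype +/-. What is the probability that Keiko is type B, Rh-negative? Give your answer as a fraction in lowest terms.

3/16

Keiko's mother's ABO genotype from BB × AB: 1/2 AB, 1/2 BB.
Crossing each possibility with the father BB and summing P(type B): 1/2·1/2 + 1/2·1 = 3/4.
Similarly for Rh via the mother's Rh distribution: P(Rh-) = 1/4.
Independent loci: 3/4 × 1/4 = 3/16.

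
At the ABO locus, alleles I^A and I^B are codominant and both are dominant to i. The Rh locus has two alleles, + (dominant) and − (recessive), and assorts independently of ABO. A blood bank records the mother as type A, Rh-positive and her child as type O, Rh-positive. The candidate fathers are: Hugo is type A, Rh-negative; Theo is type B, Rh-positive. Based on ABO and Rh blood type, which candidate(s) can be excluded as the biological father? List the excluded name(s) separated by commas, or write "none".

A candidate is excluded only if no genotype consistent with his phenotype could produce a type O, Rh-positive child with a type A, Rh-positive mother.
Every candidate has at least one consistent genotype combination, so none can be excluded.

none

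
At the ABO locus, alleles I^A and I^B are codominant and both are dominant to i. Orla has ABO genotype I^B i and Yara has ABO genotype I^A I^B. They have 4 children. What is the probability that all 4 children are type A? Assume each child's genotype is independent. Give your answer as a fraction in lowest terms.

ABO cross I^B i × I^A I^B → 1/4 A, 1/2 B, 1/4 AB.
So P(type A) = 1/4 per child.
All 4 independent: (1/4)^4 = 1/256.

1/256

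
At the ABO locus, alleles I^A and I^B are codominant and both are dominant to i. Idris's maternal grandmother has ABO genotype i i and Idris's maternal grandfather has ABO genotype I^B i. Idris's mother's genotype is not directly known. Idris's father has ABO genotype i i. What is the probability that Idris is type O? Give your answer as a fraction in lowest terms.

3/4

Idris's mother's ABO genotype from i i × I^B i: 1/2 I^B i, 1/2 i i.
Crossing each possibility with the father i i and summing P(type O): 1/2·1/2 + 1/2·1 = 3/4.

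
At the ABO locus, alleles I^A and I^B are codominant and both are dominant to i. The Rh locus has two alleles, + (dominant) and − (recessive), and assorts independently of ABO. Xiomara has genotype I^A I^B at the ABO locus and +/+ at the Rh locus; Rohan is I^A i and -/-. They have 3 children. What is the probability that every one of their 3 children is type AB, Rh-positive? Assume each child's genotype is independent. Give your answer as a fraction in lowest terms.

ABO cross I^A I^B × I^A i → 1/2 A, 1/4 B, 1/4 AB.
Rh cross +/+ × -/- → 1 Rh+; so P(type AB, Rh-positive) = 1/4 × 1 = 1/4 per child.
All 3 independent: (1/4)^3 = 1/64.

1/64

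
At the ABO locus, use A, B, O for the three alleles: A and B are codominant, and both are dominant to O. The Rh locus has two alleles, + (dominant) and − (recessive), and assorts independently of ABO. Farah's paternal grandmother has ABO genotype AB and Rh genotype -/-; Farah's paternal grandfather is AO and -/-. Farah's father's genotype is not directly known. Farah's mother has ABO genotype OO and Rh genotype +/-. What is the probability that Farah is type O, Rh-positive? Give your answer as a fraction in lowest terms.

Farah's father's ABO genotype from AB × AO: 1/4 AA, 1/4 AB, 1/4 AO, 1/4 BO.
Crossing each possibility with the mother OO and summing P(type O): 1/4·0 + 1/4·0 + 1/4·1/2 + 1/4·1/2 = 1/4.
Similarly for Rh via the father's Rh distribution: P(Rh+) = 1/2.
Independent loci: 1/4 × 1/2 = 1/8.

1/8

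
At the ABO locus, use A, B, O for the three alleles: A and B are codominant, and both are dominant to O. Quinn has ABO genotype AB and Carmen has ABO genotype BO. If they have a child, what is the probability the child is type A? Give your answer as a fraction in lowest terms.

ABO cross AB × BO → offspring phenotypes: 1/4 A, 1/2 B, 1/4 AB.
So P(type A) = 1/4.

1/4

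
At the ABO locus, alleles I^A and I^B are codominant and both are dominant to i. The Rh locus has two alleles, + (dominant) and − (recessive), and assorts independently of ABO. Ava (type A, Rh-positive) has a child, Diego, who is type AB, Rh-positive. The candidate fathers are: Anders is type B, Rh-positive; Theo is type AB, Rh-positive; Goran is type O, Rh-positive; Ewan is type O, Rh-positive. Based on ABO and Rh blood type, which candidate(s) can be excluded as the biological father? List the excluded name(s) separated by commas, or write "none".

Goran, Ewan

A candidate is excluded only if no genotype consistent with his phenotype could produce a type AB, Rh-positive child with a type A, Rh-positive mother.
Goran (type O, Rh+): no genotype consistent with that phenotype can produce a type-AB Rh+ child with a type-A mother.
Ewan (type O, Rh+): no genotype consistent with that phenotype can produce a type-AB Rh+ child with a type-A mother.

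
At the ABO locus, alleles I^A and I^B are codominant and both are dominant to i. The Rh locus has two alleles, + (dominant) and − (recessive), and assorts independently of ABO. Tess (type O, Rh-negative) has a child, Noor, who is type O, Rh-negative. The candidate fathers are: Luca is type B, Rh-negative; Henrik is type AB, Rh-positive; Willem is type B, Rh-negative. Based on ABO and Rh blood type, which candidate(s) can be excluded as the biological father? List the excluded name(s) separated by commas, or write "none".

Henrik

A candidate is excluded only if no genotype consistent with his phenotype could produce a type O, Rh-negative child with a type O, Rh-negative mother.
Henrik (type AB, Rh+): no genotype consistent with that phenotype can produce a type-O Rh- child with a type-O mother.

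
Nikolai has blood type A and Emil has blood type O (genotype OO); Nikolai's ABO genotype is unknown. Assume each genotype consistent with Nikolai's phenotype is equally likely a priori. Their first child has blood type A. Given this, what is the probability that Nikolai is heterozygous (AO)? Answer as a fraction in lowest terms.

Possible genotypes: Nikolai ∈ {AA, AO}; Emil ∈ {OO}.
Weight each parental genotype pair by prior × P(type-A child):
  AA × OO: posterior weight 2/3.
  AO × OO: posterior weight 1/3.
Sum the posterior weight over pairs where Nikolai is AO: 1/3.

1/3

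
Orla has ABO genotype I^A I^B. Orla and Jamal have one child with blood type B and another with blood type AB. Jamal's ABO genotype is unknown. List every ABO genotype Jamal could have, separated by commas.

I^A I^B, I^A i, I^B I^B, I^B i

For each candidate genotype of Jamal, check whether crossing it with I^A I^B can produce every observed child phenotype.
  I^A I^A → possible child types {A, AB} ✗
  I^A I^B → possible child types {A, B, AB} ✓
  I^A i → possible child types {A, B, AB} ✓
  I^B I^B → possible child types {B, AB} ✓
  I^B i → possible child types {A, B, AB} ✓
  i i → possible child types {A, B} ✗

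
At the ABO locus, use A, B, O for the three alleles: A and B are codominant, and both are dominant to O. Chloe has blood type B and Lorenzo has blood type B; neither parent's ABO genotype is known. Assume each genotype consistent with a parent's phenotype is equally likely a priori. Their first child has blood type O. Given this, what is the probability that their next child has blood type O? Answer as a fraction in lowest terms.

Possible genotypes: Chloe ∈ {BB, BO}; Lorenzo ∈ {BB, BO}.
Weight each parental genotype pair by prior × P(type-O child):
  BO × BO: posterior weight 1; P(next child type O) = 1/4.
Weighted sum = 1/4.

1/4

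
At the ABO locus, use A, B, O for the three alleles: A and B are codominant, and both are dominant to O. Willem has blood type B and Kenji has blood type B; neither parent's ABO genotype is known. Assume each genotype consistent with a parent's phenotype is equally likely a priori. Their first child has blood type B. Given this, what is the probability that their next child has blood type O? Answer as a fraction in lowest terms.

Possible genotypes: Willem ∈ {BB, BO}; Kenji ∈ {BB, BO}.
Weight each parental genotype pair by prior × P(type-B child):
  BB × BB: posterior weight 4/15; P(next child type O) = 0.
  BB × BO: posterior weight 4/15; P(next child type O) = 0.
  BO × BB: posterior weight 4/15; P(next child type O) = 0.
  BO × BO: posterior weight 1/5; P(next child type O) = 1/4.
Weighted sum = 1/20.

1/20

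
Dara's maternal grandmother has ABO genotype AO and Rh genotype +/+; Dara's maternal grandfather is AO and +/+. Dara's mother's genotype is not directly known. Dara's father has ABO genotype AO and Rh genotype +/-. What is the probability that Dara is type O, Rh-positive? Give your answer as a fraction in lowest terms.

Dara's mother's ABO genotype from AO × AO: 1/4 AA, 1/2 AO, 1/4 OO.
Crossing each possibility with the father AO and summing P(type O): 1/4·0 + 1/2·1/4 + 1/4·1/2 = 1/4.
Similarly for Rh via the mother's Rh distribution: P(Rh+) = 1.
Independent loci: 1/4 × 1 = 1/4.

1/4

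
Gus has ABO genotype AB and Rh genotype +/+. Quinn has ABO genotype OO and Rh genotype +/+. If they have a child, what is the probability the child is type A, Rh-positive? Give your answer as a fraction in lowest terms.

ABO cross AB × OO → offspring phenotypes: 1/2 A, 1/2 B.
Rh cross +/+ × +/+ → 1 Rh+.
Independent loci: P(type A, Rh-positive) = 1/2 × 1 = 1/2.

1/2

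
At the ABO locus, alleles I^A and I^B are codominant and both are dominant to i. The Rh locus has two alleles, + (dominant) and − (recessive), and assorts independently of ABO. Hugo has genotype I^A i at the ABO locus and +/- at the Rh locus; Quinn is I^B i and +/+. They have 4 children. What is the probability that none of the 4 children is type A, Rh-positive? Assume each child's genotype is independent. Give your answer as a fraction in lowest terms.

ABO cross I^A i × I^B i → 1/4 O, 1/4 A, 1/4 B, 1/4 AB.
Rh cross +/- × +/+ → 1 Rh+; so P(type A, Rh-positive) = 1/4 × 1 = 1/4 per child.
P(not type A, Rh-positive) = 3/4 for one child; (3/4)^4 = 81/256.

81/256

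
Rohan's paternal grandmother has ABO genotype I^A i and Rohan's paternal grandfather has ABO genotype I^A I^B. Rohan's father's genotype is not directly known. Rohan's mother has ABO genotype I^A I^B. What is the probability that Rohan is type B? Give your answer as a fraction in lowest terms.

1/4

Rohan's father's ABO genotype from I^A i × I^A I^B: 1/4 I^A I^A, 1/4 I^A I^B, 1/4 I^A i, 1/4 I^B i.
Crossing each possibility with the mother I^A I^B and summing P(type B): 1/4·0 + 1/4·1/4 + 1/4·1/4 + 1/4·1/2 = 1/4.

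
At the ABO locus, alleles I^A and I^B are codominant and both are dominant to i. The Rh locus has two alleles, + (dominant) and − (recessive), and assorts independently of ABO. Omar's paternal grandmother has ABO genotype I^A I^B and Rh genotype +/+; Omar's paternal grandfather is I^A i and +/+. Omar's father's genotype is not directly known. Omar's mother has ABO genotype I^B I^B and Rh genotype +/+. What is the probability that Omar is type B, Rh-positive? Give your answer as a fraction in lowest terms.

Omar's father's ABO genotype from I^A I^B × I^A i: 1/4 I^A I^A, 1/4 I^A I^B, 1/4 I^A i, 1/4 I^B i.
Crossing each possibility with the mother I^B I^B and summing P(type B): 1/4·0 + 1/4·1/2 + 1/4·1/2 + 1/4·1 = 1/2.
Similarly for Rh via the father's Rh distribution: P(Rh+) = 1.
Independent loci: 1/2 × 1 = 1/2.

1/2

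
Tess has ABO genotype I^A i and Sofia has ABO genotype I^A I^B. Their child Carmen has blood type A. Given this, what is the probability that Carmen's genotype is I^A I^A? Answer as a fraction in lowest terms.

1/2

Cross I^A i × I^A I^B → 1/4 I^A I^A, 1/4 I^A I^B, 1/4 I^A i, 1/4 I^B i.
Type-A genotypes among offspring: I^A I^A (1/4), I^A i (1/4); total 1/2.
P(I^A I^A | type A) = (1/4) / (1/2) = 1/2.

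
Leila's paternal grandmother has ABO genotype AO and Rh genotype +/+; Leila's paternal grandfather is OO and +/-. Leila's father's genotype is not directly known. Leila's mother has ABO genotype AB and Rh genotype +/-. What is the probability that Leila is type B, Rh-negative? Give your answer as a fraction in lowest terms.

3/64

Leila's father's ABO genotype from AO × OO: 1/2 AO, 1/2 OO.
Crossing each possibility with the mother AB and summing P(type B): 1/2·1/4 + 1/2·1/2 = 3/8.
Similarly for Rh via the father's Rh distribution: P(Rh-) = 1/8.
Independent loci: 3/8 × 1/8 = 3/64.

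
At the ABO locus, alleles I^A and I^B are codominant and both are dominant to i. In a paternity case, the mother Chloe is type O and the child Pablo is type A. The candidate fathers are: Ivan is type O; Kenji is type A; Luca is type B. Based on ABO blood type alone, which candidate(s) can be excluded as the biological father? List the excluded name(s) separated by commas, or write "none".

Ivan, Luca

A candidate is excluded only if no genotype consistent with his phenotype could produce a type A child with a type O mother.
Ivan (type O): no genotype consistent with that phenotype can produce a type-A child with a type-O mother.
Luca (type B): no genotype consistent with that phenotype can produce a type-A child with a type-O mother.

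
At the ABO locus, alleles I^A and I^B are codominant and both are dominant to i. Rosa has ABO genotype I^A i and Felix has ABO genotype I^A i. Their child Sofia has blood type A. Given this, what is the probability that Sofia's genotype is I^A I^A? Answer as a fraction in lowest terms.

Cross I^A i × I^A i → 1/4 I^A I^A, 1/2 I^A i, 1/4 i i.
Type-A genotypes among offspring: I^A I^A (1/4), I^A i (1/2); total 3/4.
P(I^A I^A | type A) = (1/4) / (3/4) = 1/3.

1/3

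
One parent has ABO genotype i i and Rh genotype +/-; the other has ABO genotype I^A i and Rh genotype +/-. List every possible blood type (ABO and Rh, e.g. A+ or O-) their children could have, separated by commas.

O+, O-, A+, A-

Gametes from i i × I^A i give offspring ABO genotypes I^A i, i i, i.e. phenotypes O, A.
Rh cross +/- × +/- → phenotypes Rh+, Rh-.
Combining independently: O+, O-, A+, A-.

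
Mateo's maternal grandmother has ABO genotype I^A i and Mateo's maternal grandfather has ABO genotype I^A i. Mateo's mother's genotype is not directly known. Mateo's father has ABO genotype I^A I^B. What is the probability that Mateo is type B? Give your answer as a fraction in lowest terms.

1/4

Mateo's mother's ABO genotype from I^A i × I^A i: 1/4 I^A I^A, 1/2 I^A i, 1/4 i i.
Crossing each possibility with the father I^A I^B and summing P(type B): 1/4·0 + 1/2·1/4 + 1/4·1/2 = 1/4.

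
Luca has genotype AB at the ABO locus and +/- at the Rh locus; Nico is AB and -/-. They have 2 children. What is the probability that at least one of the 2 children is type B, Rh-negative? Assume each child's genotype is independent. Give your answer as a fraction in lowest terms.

ABO cross AB × AB → 1/4 A, 1/4 B, 1/2 AB.
Rh cross +/- × -/- → 1/2 Rh+, 1/2 Rh-; so P(type B, Rh-negative) = 1/4 × 1/2 = 1/8 per child.
P(none) = (7/8)^2 = 49/64; P(at least one) = 1 − 49/64 = 15/64.

15/64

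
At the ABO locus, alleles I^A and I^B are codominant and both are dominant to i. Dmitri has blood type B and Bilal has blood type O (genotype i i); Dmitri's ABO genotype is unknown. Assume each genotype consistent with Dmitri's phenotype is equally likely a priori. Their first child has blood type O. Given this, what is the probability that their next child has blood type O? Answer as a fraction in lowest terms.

1/2

Possible genotypes: Dmitri ∈ {I^B I^B, I^B i}; Bilal ∈ {i i}.
Weight each parental genotype pair by prior × P(type-O child):
  I^B i × i i: posterior weight 1; P(next child type O) = 1/2.
Weighted sum = 1/2.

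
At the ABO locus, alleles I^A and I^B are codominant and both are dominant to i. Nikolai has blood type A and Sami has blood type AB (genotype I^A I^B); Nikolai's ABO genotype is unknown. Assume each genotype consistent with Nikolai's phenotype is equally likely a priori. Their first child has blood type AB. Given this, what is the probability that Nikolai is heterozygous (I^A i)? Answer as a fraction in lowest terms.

Possible genotypes: Nikolai ∈ {I^A I^A, I^A i}; Sami ∈ {I^A I^B}.
Weight each parental genotype pair by prior × P(type-AB child):
  I^A I^A × I^A I^B: posterior weight 2/3.
  I^A i × I^A I^B: posterior weight 1/3.
Sum the posterior weight over pairs where Nikolai is I^A i: 1/3.

1/3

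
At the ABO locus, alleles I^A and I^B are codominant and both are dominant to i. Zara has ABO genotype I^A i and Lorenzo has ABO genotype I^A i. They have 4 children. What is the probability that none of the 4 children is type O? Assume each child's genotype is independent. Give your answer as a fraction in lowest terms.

81/256

ABO cross I^A i × I^A i → 1/4 O, 3/4 A.
So P(type O) = 1/4 per child.
P(not type O) = 3/4 for one child; (3/4)^4 = 81/256.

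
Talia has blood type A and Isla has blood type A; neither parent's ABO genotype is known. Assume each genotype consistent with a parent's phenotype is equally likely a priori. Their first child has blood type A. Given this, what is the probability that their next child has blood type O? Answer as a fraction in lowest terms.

1/20

Possible genotypes: Talia ∈ {AA, AO}; Isla ∈ {AA, AO}.
Weight each parental genotype pair by prior × P(type-A child):
  AA × AA: posterior weight 4/15; P(next child type O) = 0.
  AA × AO: posterior weight 4/15; P(next child type O) = 0.
  AO × AA: posterior weight 4/15; P(next child type O) = 0.
  AO × AO: posterior weight 1/5; P(next child type O) = 1/4.
Weighted sum = 1/20.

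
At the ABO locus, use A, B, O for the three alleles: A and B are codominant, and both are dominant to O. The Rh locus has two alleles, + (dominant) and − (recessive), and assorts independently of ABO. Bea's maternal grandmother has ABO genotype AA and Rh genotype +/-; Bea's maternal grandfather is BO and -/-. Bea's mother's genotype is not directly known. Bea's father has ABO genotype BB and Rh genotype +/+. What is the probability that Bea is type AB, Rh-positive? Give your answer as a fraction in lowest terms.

Bea's mother's ABO genotype from AA × BO: 1/2 AB, 1/2 AO.
Crossing each possibility with the father BB and summing P(type AB): 1/2·1/2 + 1/2·1/2 = 1/2.
Similarly for Rh via the mother's Rh distribution: P(Rh+) = 1.
Independent loci: 1/2 × 1 = 1/2.

1/2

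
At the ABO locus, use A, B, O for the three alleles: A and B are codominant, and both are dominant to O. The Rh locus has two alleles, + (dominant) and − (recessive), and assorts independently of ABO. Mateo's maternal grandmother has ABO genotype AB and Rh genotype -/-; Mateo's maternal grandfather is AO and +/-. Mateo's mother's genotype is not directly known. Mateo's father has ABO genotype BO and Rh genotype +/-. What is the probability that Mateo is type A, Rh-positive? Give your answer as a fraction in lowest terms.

Mateo's mother's ABO genotype from AB × AO: 1/4 AA, 1/4 AB, 1/4 AO, 1/4 BO.
Crossing each possibility with the father BO and summing P(type A): 1/4·1/2 + 1/4·1/4 + 1/4·1/4 + 1/4·0 = 1/4.
Similarly for Rh via the mother's Rh distribution: P(Rh+) = 5/8.
Independent loci: 1/4 × 5/8 = 5/32.

5/32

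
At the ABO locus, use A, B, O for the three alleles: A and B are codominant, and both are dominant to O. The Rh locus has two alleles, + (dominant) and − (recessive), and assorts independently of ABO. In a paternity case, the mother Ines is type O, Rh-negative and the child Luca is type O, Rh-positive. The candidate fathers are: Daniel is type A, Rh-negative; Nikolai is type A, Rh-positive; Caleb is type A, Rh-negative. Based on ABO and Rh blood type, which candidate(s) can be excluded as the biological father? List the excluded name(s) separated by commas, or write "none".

Daniel, Caleb

A candidate is excluded only if no genotype consistent with his phenotype could produce a type O, Rh-positive child with a type O, Rh-negative mother.
Daniel (type A, Rh-): no genotype consistent with that phenotype can produce a type-O Rh+ child with a type-O mother.
Caleb (type A, Rh-): no genotype consistent with that phenotype can produce a type-O Rh+ child with a type-O mother.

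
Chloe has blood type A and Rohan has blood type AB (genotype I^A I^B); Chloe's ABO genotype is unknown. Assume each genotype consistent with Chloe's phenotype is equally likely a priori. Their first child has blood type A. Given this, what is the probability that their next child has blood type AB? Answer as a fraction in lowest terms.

3/8

Possible genotypes: Chloe ∈ {I^A I^A, I^A i}; Rohan ∈ {I^A I^B}.
Weight each parental genotype pair by prior × P(type-A child):
  I^A I^A × I^A I^B: posterior weight 1/2; P(next child type AB) = 1/2.
  I^A i × I^A I^B: posterior weight 1/2; P(next child type AB) = 1/4.
Weighted sum = 3/8.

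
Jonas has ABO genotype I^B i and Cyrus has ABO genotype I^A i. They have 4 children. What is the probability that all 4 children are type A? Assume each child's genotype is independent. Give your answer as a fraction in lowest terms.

1/256

ABO cross I^B i × I^A i → 1/4 O, 1/4 A, 1/4 B, 1/4 AB.
So P(type A) = 1/4 per child.
All 4 independent: (1/4)^4 = 1/256.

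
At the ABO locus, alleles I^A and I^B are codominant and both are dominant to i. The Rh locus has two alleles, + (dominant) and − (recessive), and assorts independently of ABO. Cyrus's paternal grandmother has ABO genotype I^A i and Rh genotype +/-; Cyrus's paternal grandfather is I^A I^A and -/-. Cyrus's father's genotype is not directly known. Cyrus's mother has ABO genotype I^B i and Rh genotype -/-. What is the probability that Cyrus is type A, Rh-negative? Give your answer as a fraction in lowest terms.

9/32

Cyrus's father's ABO genotype from I^A i × I^A I^A: 1/2 I^A I^A, 1/2 I^A i.
Crossing each possibility with the mother I^B i and summing P(type A): 1/2·1/2 + 1/2·1/4 = 3/8.
Similarly for Rh via the father's Rh distribution: P(Rh-) = 3/4.
Independent loci: 3/8 × 3/4 = 9/32.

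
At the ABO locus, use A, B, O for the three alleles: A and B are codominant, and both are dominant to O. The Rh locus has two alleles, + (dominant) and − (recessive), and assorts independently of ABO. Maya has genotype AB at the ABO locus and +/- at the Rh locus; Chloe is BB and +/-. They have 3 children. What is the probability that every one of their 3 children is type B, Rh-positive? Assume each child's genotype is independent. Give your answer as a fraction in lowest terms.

27/512

ABO cross AB × BB → 1/2 B, 1/2 AB.
Rh cross +/- × +/- → 3/4 Rh+, 1/4 Rh-; so P(type B, Rh-positive) = 1/2 × 3/4 = 3/8 per child.
All 3 independent: (3/8)^3 = 27/512.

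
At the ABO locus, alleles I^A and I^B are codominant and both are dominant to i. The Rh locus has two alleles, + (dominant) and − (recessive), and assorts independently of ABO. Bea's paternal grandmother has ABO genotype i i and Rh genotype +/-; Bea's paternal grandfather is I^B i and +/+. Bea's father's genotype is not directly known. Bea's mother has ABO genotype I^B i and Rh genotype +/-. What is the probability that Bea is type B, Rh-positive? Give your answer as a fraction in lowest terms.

35/64

Bea's father's ABO genotype from i i × I^B i: 1/2 I^B i, 1/2 i i.
Crossing each possibility with the mother I^B i and summing P(type B): 1/2·3/4 + 1/2·1/2 = 5/8.
Similarly for Rh via the father's Rh distribution: P(Rh+) = 7/8.
Independent loci: 5/8 × 7/8 = 35/64.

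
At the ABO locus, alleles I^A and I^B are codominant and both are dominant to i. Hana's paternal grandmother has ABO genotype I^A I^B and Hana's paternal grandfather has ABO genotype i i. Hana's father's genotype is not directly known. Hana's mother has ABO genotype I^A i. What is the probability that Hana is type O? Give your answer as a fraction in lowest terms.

1/4

Hana's father's ABO genotype from I^A I^B × i i: 1/2 I^A i, 1/2 I^B i.
Crossing each possibility with the mother I^A i and summing P(type O): 1/2·1/4 + 1/2·1/4 = 1/4.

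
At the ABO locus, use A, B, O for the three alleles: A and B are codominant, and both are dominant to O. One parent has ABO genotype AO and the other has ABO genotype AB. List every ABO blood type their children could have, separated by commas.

A, B, AB

Gametes from AO × AB give offspring ABO genotypes AA, AB, AO, BO, i.e. phenotypes A, B, AB.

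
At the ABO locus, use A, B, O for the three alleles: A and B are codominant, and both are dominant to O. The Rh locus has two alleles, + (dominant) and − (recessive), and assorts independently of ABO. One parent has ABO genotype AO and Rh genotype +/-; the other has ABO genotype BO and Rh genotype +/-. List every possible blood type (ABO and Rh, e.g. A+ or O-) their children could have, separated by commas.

Gametes from AO × BO give offspring ABO genotypes AB, AO, BO, OO, i.e. phenotypes O, A, B, AB.
Rh cross +/- × +/- → phenotypes Rh+, Rh-.
Combining independently: O+, O-, A+, A-, B+, B-, AB+, AB-.

O+, O-, A+, A-, B+, B-, AB+, AB-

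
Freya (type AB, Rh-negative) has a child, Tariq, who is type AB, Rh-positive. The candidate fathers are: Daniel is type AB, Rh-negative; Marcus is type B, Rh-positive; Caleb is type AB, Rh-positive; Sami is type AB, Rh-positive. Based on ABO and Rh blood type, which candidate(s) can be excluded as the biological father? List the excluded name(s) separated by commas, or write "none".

A candidate is excluded only if no genotype consistent with his phenotype could produce a type AB, Rh-positive child with a type AB, Rh-negative mother.
Daniel (type AB, Rh-): no genotype consistent with that phenotype can produce a type-AB Rh+ child with a type-AB mother.

Daniel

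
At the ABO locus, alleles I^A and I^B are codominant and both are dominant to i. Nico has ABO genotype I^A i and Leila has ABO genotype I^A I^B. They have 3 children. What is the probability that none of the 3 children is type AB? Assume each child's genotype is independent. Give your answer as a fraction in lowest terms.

27/64

ABO cross I^A i × I^A I^B → 1/2 A, 1/4 B, 1/4 AB.
So P(type AB) = 1/4 per child.
P(not type AB) = 3/4 for one child; (3/4)^3 = 27/64.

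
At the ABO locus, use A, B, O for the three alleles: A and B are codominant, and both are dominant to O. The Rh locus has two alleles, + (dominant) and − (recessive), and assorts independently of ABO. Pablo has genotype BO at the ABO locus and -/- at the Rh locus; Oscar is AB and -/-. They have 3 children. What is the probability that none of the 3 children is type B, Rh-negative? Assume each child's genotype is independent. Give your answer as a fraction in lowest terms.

ABO cross BO × AB → 1/4 A, 1/2 B, 1/4 AB.
Rh cross -/- × -/- → 1 Rh-; so P(type B, Rh-negative) = 1/2 × 1 = 1/2 per child.
P(not type B, Rh-negative) = 1/2 for one child; (1/2)^3 = 1/8.

1/8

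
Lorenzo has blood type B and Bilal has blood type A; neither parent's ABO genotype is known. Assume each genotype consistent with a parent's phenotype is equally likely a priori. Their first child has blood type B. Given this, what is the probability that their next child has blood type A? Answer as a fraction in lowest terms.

Possible genotypes: Lorenzo ∈ {BB, BO}; Bilal ∈ {AA, AO}.
Weight each parental genotype pair by prior × P(type-B child):
  BB × AO: posterior weight 2/3; P(next child type A) = 0.
  BO × AO: posterior weight 1/3; P(next child type A) = 1/4.
Weighted sum = 1/12.

1/12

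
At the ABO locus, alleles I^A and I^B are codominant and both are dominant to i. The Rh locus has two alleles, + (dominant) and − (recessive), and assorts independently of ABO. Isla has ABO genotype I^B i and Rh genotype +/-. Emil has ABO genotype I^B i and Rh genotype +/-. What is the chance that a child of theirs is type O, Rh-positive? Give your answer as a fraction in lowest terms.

3/16

ABO cross I^B i × I^B i → offspring phenotypes: 1/4 O, 3/4 B.
Rh cross +/- × +/- → 3/4 Rh+, 1/4 Rh-.
Independent loci: P(type O, Rh-positive) = 1/4 × 3/4 = 3/16.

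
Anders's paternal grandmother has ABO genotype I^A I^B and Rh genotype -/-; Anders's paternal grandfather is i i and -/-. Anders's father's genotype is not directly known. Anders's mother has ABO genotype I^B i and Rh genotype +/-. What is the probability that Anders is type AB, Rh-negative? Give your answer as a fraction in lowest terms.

Anders's father's ABO genotype from I^A I^B × i i: 1/2 I^A i, 1/2 I^B i.
Crossing each possibility with the mother I^B i and summing P(type AB): 1/2·1/4 + 1/2·0 = 1/8.
Similarly for Rh via the father's Rh distribution: P(Rh-) = 1/2.
Independent loci: 1/8 × 1/2 = 1/16.

1/16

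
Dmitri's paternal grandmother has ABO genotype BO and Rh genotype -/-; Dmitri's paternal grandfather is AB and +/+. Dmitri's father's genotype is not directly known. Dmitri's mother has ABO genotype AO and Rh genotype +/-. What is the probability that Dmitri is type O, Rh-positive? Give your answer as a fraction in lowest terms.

Dmitri's father's ABO genotype from BO × AB: 1/4 AB, 1/4 AO, 1/4 BB, 1/4 BO.
Crossing each possibility with the mother AO and summing P(type O): 1/4·0 + 1/4·1/4 + 1/4·0 + 1/4·1/4 = 1/8.
Similarly for Rh via the father's Rh distribution: P(Rh+) = 3/4.
Independent loci: 1/8 × 3/4 = 3/32.

3/32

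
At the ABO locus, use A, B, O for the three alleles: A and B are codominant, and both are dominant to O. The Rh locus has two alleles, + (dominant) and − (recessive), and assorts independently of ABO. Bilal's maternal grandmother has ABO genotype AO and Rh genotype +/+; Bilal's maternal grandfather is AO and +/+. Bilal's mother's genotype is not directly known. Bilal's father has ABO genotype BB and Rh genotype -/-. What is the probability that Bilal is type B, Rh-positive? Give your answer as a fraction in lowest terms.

1/2

Bilal's mother's ABO genotype from AO × AO: 1/4 AA, 1/2 AO, 1/4 OO.
Crossing each possibility with the father BB and summing P(type B): 1/4·0 + 1/2·1/2 + 1/4·1 = 1/2.
Similarly for Rh via the mother's Rh distribution: P(Rh+) = 1.
Independent loci: 1/2 × 1 = 1/2.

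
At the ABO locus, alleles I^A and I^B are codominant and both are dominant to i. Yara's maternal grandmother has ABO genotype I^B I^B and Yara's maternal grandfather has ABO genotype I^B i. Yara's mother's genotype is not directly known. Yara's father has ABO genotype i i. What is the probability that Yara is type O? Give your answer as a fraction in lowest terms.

Yara's mother's ABO genotype from I^B I^B × I^B i: 1/2 I^B I^B, 1/2 I^B i.
Crossing each possibility with the father i i and summing P(type O): 1/2·0 + 1/2·1/2 = 1/4.

1/4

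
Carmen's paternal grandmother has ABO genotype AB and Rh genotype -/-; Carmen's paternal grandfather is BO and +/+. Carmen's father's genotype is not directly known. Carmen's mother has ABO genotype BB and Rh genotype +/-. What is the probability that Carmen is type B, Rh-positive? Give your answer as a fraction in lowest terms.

Carmen's father's ABO genotype from AB × BO: 1/4 AB, 1/4 AO, 1/4 BB, 1/4 BO.
Crossing each possibility with the mother BB and summing P(type B): 1/4·1/2 + 1/4·1/2 + 1/4·1 + 1/4·1 = 3/4.
Similarly for Rh via the father's Rh distribution: P(Rh+) = 3/4.
Independent loci: 3/4 × 3/4 = 9/16.

9/16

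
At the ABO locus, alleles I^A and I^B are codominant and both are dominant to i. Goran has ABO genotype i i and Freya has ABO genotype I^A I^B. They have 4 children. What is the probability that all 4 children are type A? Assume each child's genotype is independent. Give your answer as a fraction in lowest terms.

ABO cross i i × I^A I^B → 1/2 A, 1/2 B.
So P(type A) = 1/2 per child.
All 4 independent: (1/2)^4 = 1/16.

1/16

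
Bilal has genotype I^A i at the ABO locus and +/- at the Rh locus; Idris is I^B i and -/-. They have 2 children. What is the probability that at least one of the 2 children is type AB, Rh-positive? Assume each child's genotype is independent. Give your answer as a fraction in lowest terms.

ABO cross I^A i × I^B i → 1/4 O, 1/4 A, 1/4 B, 1/4 AB.
Rh cross +/- × -/- → 1/2 Rh+, 1/2 Rh-; so P(type AB, Rh-positive) = 1/4 × 1/2 = 1/8 per child.
P(none) = (7/8)^2 = 49/64; P(at least one) = 1 − 49/64 = 15/64.

15/64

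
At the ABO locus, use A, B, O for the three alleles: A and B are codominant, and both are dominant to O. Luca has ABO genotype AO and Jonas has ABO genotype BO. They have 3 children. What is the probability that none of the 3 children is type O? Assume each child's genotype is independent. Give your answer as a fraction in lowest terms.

27/64

ABO cross AO × BO → 1/4 O, 1/4 A, 1/4 B, 1/4 AB.
So P(type O) = 1/4 per child.
P(not type O) = 3/4 for one child; (3/4)^3 = 27/64.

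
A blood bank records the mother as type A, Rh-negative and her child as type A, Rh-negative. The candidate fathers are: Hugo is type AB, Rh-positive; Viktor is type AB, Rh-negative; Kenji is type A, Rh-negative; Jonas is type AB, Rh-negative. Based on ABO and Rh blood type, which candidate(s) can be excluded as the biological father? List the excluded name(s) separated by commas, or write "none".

A candidate is excluded only if no genotype consistent with his phenotype could produce a type A, Rh-negative child with a type A, Rh-negative mother.
Every candidate has at least one consistent genotype combination, so none can be excluded.

none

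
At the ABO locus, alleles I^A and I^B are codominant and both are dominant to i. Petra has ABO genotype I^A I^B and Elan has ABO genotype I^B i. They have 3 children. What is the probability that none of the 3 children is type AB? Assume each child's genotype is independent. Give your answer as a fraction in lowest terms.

27/64

ABO cross I^A I^B × I^B i → 1/4 A, 1/2 B, 1/4 AB.
So P(type AB) = 1/4 per child.
P(not type AB) = 3/4 for one child; (3/4)^3 = 27/64.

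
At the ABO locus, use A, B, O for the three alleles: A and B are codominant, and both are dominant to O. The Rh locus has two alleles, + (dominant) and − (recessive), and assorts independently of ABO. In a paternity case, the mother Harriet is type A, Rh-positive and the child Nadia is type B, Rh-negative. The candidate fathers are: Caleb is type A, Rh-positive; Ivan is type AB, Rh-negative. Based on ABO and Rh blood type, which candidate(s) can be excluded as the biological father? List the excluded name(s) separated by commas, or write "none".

A candidate is excluded only if no genotype consistent with his phenotype could produce a type B, Rh-negative child with a type A, Rh-positive mother.
Caleb (type A, Rh+): no genotype consistent with that phenotype can produce a type-B Rh- child with a type-A mother.

Caleb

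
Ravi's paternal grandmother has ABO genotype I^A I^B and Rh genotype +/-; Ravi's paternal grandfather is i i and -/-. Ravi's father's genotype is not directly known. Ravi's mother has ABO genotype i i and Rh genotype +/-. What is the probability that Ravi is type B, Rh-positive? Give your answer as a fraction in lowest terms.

Ravi's father's ABO genotype from I^A I^B × i i: 1/2 I^A i, 1/2 I^B i.
Crossing each possibility with the mother i i and summing P(type B): 1/2·0 + 1/2·1/2 = 1/4.
Similarly for Rh via the father's Rh distribution: P(Rh+) = 5/8.
Independent loci: 1/4 × 5/8 = 5/32.

5/32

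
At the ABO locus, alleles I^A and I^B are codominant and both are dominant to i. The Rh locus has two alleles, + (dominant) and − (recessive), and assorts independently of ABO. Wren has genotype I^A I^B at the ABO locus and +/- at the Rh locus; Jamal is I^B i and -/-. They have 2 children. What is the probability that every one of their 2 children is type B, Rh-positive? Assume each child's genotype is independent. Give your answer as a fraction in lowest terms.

1/16

ABO cross I^A I^B × I^B i → 1/4 A, 1/2 B, 1/4 AB.
Rh cross +/- × -/- → 1/2 Rh+, 1/2 Rh-; so P(type B, Rh-positive) = 1/2 × 1/2 = 1/4 per child.
All 2 independent: (1/4)^2 = 1/16.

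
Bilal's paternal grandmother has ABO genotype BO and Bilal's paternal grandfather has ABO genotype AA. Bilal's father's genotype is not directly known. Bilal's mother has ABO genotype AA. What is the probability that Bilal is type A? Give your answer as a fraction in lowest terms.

3/4

Bilal's father's ABO genotype from BO × AA: 1/2 AB, 1/2 AO.
Crossing each possibility with the mother AA and summing P(type A): 1/2·1/2 + 1/2·1 = 3/4.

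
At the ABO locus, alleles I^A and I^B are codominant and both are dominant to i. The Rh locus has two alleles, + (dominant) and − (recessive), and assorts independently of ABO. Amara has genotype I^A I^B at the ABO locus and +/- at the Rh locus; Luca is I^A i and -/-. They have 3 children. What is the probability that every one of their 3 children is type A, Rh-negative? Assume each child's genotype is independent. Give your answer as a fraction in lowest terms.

1/64

ABO cross I^A I^B × I^A i → 1/2 A, 1/4 B, 1/4 AB.
Rh cross +/- × -/- → 1/2 Rh+, 1/2 Rh-; so P(type A, Rh-negative) = 1/2 × 1/2 = 1/4 per child.
All 3 independent: (1/4)^3 = 1/64.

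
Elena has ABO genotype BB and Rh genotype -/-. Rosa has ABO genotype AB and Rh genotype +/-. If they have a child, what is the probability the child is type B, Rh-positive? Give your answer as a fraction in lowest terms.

ABO cross BB × AB → offspring phenotypes: 1/2 B, 1/2 AB.
Rh cross -/- × +/- → 1/2 Rh+, 1/2 Rh-.
Independent loci: P(type B, Rh-positive) = 1/2 × 1/2 = 1/4.

1/4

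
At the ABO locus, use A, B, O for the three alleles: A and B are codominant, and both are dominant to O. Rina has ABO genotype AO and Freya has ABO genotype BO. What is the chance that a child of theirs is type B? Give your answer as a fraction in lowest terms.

1/4

ABO cross AO × BO → offspring phenotypes: 1/4 O, 1/4 A, 1/4 B, 1/4 AB.
So P(type B) = 1/4.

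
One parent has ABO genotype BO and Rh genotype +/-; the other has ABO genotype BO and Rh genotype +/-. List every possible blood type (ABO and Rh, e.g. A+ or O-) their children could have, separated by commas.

O+, O-, B+, B-

Gametes from BO × BO give offspring ABO genotypes BB, BO, OO, i.e. phenotypes O, B.
Rh cross +/- × +/- → phenotypes Rh+, Rh-.
Combining independently: O+, O-, B+, B-.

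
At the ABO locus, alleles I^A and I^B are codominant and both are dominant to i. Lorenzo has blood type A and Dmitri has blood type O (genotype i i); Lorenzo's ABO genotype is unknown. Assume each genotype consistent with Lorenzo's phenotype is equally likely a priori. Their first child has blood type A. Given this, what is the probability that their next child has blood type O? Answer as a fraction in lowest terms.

Possible genotypes: Lorenzo ∈ {I^A I^A, I^A i}; Dmitri ∈ {i i}.
Weight each parental genotype pair by prior × P(type-A child):
  I^A I^A × i i: posterior weight 2/3; P(next child type O) = 0.
  I^A i × i i: posterior weight 1/3; P(next child type O) = 1/2.
Weighted sum = 1/6.

1/6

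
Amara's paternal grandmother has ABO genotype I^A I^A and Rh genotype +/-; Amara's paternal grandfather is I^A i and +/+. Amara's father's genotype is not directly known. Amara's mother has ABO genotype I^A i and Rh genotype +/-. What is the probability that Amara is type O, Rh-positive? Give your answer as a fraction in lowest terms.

7/64

Amara's father's ABO genotype from I^A I^A × I^A i: 1/2 I^A I^A, 1/2 I^A i.
Crossing each possibility with the mother I^A i and summing P(type O): 1/2·0 + 1/2·1/4 = 1/8.
Similarly for Rh via the father's Rh distribution: P(Rh+) = 7/8.
Independent loci: 1/8 × 7/8 = 7/64.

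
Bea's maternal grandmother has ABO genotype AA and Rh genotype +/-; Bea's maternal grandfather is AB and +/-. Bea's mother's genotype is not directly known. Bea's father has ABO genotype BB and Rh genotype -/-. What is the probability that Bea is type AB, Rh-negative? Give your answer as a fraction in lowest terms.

3/8

Bea's mother's ABO genotype from AA × AB: 1/2 AA, 1/2 AB.
Crossing each possibility with the father BB and summing P(type AB): 1/2·1 + 1/2·1/2 = 3/4.
Similarly for Rh via the mother's Rh distribution: P(Rh-) = 1/2.
Independent loci: 3/4 × 1/2 = 3/8.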